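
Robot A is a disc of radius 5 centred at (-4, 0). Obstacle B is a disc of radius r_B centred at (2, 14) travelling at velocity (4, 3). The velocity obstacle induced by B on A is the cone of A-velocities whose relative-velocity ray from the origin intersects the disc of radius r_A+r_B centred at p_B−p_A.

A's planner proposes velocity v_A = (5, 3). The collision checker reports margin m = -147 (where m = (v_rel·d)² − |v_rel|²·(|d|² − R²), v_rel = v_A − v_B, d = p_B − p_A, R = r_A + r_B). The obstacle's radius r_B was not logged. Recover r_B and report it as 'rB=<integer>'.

m = -147
d = (6, 14);  v_rel = (1, 0),  |v_rel|² = 1
v_rel×d = (1)·(14) − (0)·(6) = 14
since m = R²·1 − 14²:  R² = (196 + -147) / 1 = 49
R = √49 = 7  ⇒  r_B = 7 − 5 = 2

rB=2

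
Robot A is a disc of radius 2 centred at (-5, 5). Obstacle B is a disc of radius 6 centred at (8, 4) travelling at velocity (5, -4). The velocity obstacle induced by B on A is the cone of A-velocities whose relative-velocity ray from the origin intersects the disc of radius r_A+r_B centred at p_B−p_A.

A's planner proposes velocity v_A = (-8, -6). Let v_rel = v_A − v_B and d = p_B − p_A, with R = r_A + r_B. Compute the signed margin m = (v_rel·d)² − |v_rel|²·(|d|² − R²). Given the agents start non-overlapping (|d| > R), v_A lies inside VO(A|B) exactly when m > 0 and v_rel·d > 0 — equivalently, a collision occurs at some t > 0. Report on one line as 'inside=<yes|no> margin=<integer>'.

d = (13, -1),  |d|² = 170;  R = 2+6 = 8,  c = 170−8² = 106
v_rel = (-13, -2),  |v_rel|² = 173;  v_rel·d = (-13)·(13) + (-2)·(-1) = -167
173·t² + 334·t + 106 = 0  ⇒  m = (-167)² − 173·106 = 9551
m = 9551 > 0,  v_rel·d = -167 < 0  ⇒  outside

inside=no margin=9551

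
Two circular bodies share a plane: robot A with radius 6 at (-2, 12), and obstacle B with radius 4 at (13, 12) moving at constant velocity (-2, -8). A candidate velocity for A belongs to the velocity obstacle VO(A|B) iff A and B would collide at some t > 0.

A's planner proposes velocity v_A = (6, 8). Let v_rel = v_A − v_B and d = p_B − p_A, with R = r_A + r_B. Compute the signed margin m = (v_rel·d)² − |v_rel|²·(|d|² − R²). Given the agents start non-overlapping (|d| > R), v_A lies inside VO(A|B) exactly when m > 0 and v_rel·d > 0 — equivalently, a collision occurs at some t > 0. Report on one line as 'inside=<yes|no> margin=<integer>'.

d = (15, 0),  |d|² = 225;  R = 6+4 = 10,  c = 225−10² = 125
v_rel = (8, 16),  |v_rel|² = 320;  v_rel·d = (8)·(15) + (16)·(0) = 120
320·t² − 240·t + 125 = 0  ⇒  m = 120² − 320·125 = -25600
m = -25600 < 0,  v_rel·d = 120 > 0  ⇒  outside

inside=no margin=-25600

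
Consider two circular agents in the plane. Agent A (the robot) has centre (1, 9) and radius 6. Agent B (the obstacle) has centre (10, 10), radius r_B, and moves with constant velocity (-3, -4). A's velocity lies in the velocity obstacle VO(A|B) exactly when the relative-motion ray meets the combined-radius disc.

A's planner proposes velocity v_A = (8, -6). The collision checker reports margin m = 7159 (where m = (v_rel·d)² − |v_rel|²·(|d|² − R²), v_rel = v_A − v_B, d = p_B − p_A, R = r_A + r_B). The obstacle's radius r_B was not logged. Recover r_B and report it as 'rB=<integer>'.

m = 7159
d = (9, 1);  v_rel = (11, -2),  |v_rel|² = 125
v_rel×d = (11)·(1) − (-2)·(9) = 29
since m = R²·125 − 29²:  R² = (841 + 7159) / 125 = 64
R = √64 = 8  ⇒  r_B = 8 − 6 = 2

rB=2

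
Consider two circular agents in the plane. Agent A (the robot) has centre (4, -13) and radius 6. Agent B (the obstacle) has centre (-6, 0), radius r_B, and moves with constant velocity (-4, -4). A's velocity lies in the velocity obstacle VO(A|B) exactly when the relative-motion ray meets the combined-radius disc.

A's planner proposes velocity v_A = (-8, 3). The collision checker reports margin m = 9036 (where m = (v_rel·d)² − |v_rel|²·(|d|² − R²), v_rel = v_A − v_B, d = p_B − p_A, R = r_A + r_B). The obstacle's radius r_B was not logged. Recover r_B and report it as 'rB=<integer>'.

m = 9036
d = (-10, 13);  v_rel = (-4, 7),  |v_rel|² = 65
v_rel×d = (-4)·(13) − (7)·(-10) = 18
since m = R²·65 − 18²:  R² = (324 + 9036) / 65 = 144
R = √144 = 12  ⇒  r_B = 12 − 6 = 6

rB=6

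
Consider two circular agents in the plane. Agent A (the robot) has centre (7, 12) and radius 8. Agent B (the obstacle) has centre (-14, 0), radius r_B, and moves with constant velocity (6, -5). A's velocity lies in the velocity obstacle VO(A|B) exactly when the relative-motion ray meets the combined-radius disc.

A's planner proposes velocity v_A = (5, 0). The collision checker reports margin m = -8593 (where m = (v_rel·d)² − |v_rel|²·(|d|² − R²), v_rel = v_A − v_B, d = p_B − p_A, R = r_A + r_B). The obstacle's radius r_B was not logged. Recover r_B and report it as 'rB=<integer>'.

m = -8593
d = (-21, -12);  v_rel = (-1, 5),  |v_rel|² = 26
v_rel×d = (-1)·(-12) − (5)·(-21) = 117
since m = R²·26 − 117²:  R² = (13689 + -8593) / 26 = 196
R = √196 = 14  ⇒  r_B = 14 − 8 = 6

rB=6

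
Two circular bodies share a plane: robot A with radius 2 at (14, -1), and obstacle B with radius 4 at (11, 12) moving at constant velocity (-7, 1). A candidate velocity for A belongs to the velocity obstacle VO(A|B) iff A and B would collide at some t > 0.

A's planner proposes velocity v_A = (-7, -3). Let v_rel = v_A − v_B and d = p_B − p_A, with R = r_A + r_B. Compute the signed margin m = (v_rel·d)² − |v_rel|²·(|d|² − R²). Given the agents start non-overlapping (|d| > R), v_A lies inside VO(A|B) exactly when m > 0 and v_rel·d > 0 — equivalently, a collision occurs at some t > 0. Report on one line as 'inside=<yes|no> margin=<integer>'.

d = (-3, 13),  |d|² = 178;  R = 2+4 = 6,  c = 178−6² = 142
v_rel = (0, -4),  |v_rel|² = 16;  v_rel·d = (0)·(-3) + (-4)·(13) = -52
16·t² + 104·t + 142 = 0  ⇒  m = (-52)² − 16·142 = 432
m = 432 > 0,  v_rel·d = -52 < 0  ⇒  outside

inside=no margin=432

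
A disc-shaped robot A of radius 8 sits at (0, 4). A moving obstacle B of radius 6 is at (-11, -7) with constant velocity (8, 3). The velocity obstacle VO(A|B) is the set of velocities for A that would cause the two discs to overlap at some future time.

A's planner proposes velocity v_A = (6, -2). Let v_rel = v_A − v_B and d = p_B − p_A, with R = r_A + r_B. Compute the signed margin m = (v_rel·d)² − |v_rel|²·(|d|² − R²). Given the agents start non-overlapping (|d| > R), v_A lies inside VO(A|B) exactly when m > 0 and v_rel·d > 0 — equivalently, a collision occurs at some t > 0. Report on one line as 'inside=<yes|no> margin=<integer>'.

d = (-11, -11),  |d|² = 242;  R = 8+6 = 14,  c = 242−14² = 46
v_rel = (-2, -5),  |v_rel|² = 29;  v_rel·d = (-2)·(-11) + (-5)·(-11) = 77
29·t² − 154·t + 46 = 0  ⇒  m = 77² − 29·46 = 4595
m = 4595 > 0,  v_rel·d = 77 > 0  ⇒  inside

inside=yes margin=4595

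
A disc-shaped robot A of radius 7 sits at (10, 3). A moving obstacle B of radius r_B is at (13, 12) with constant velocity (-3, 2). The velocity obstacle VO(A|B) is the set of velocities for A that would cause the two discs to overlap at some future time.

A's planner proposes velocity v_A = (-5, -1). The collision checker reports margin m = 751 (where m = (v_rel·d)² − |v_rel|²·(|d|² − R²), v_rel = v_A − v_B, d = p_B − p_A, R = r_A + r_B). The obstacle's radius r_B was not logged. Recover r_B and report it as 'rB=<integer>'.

m = 751
d = (3, 9);  v_rel = (-2, -3),  |v_rel|² = 13
v_rel×d = (-2)·(9) − (-3)·(3) = -9
since m = R²·13 − (-9)²:  R² = (81 + 751) / 13 = 64
R = √64 = 8  ⇒  r_B = 8 − 7 = 1

rB=1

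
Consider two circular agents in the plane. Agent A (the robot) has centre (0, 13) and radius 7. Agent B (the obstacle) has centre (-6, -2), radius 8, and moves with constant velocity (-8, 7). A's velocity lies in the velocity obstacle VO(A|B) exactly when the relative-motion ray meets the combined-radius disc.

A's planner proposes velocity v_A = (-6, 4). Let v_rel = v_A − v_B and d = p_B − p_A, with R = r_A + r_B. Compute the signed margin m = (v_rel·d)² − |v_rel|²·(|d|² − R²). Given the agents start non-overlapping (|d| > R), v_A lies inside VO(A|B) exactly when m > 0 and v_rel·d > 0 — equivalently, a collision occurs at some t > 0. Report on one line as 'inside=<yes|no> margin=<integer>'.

d = (-6, -15),  |d|² = 261;  R = 7+8 = 15,  c = 261−15² = 36
v_rel = (2, -3),  |v_rel|² = 13;  v_rel·d = (2)·(-6) + (-3)·(-15) = 33
13·t² − 66·t + 36 = 0  ⇒  m = 33² − 13·36 = 621
m = 621 > 0,  v_rel·d = 33 > 0  ⇒  inside

inside=yes margin=621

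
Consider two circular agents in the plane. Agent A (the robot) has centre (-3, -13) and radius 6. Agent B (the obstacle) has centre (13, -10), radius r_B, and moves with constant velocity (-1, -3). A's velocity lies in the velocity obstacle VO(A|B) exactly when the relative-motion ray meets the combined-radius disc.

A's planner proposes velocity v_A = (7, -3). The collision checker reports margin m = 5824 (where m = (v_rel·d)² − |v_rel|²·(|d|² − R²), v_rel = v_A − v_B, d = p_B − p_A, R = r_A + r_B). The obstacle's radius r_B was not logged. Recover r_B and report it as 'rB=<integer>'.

m = 5824
d = (16, 3);  v_rel = (8, 0),  |v_rel|² = 64
v_rel×d = (8)·(3) − (0)·(16) = 24
since m = R²·64 − 24²:  R² = (576 + 5824) / 64 = 100
R = √100 = 10  ⇒  r_B = 10 − 6 = 4

rB=4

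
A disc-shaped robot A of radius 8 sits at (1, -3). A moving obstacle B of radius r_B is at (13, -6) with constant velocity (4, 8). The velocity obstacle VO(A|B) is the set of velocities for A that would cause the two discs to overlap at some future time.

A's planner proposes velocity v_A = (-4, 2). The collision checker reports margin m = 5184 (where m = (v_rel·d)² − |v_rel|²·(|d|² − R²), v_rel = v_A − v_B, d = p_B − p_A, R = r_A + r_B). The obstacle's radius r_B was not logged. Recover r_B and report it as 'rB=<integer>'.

m = 5184
d = (12, -3);  v_rel = (-8, -6),  |v_rel|² = 100
v_rel×d = (-8)·(-3) − (-6)·(12) = 96
since m = R²·100 − 96²:  R² = (9216 + 5184) / 100 = 144
R = √144 = 12  ⇒  r_B = 12 − 8 = 4

rB=4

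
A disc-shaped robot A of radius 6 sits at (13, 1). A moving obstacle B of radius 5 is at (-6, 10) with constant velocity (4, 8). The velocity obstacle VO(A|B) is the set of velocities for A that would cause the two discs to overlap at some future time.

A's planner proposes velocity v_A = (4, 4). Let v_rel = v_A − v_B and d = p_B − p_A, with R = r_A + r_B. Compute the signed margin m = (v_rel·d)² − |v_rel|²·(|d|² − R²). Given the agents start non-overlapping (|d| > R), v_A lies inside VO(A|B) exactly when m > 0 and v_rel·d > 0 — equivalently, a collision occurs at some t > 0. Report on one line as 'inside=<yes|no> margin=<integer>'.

d = (-19, 9),  |d|² = 442;  R = 6+5 = 11,  c = 442−11² = 321
v_rel = (0, -4),  |v_rel|² = 16;  v_rel·d = (0)·(-19) + (-4)·(9) = -36
16·t² + 72·t + 321 = 0  ⇒  m = (-36)² − 16·321 = -3840
m = -3840 < 0,  v_rel·d = -36 < 0  ⇒  outside

inside=no margin=-3840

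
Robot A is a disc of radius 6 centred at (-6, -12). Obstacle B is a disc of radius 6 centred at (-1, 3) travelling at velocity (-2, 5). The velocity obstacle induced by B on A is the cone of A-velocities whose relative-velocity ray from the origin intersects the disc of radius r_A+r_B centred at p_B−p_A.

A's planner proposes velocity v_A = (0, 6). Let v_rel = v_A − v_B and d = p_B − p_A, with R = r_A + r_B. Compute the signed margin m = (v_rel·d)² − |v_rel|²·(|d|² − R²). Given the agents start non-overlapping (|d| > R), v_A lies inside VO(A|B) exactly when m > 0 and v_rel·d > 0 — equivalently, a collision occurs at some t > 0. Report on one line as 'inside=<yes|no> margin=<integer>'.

d = (5, 15),  |d|² = 250;  R = 6+6 = 12,  c = 250−12² = 106
v_rel = (2, 1),  |v_rel|² = 5;  v_rel·d = (2)·(5) + (1)·(15) = 25
5·t² − 50·t + 106 = 0  ⇒  m = 25² − 5·106 = 95
m = 95 > 0,  v_rel·d = 25 > 0  ⇒  inside

inside=yes margin=95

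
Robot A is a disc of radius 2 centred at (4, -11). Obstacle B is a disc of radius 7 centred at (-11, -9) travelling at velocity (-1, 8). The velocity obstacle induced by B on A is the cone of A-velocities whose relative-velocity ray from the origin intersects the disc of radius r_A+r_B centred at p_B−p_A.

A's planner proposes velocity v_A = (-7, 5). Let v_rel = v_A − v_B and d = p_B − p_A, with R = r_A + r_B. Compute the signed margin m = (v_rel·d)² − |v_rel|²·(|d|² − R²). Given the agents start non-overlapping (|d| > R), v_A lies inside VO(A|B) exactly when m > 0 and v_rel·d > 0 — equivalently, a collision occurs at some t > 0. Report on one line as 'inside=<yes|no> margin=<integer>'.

d = (-15, 2),  |d|² = 229;  R = 2+7 = 9,  c = 229−9² = 148
v_rel = (-6, -3),  |v_rel|² = 45;  v_rel·d = (-6)·(-15) + (-3)·(2) = 84
45·t² − 168·t + 148 = 0  ⇒  m = 84² − 45·148 = 396
m = 396 > 0,  v_rel·d = 84 > 0  ⇒  inside

inside=yes margin=396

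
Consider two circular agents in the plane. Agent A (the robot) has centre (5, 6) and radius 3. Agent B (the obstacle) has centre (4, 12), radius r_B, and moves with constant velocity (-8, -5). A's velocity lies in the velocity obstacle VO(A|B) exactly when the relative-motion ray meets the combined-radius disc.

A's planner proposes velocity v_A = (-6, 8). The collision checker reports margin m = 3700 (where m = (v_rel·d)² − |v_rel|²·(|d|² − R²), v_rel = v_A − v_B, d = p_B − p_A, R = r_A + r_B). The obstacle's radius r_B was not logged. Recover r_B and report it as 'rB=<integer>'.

m = 3700
d = (-1, 6);  v_rel = (2, 13),  |v_rel|² = 173
v_rel×d = (2)·(6) − (13)·(-1) = 25
since m = R²·173 − 25²:  R² = (625 + 3700) / 173 = 25
R = √25 = 5  ⇒  r_B = 5 − 3 = 2

rB=2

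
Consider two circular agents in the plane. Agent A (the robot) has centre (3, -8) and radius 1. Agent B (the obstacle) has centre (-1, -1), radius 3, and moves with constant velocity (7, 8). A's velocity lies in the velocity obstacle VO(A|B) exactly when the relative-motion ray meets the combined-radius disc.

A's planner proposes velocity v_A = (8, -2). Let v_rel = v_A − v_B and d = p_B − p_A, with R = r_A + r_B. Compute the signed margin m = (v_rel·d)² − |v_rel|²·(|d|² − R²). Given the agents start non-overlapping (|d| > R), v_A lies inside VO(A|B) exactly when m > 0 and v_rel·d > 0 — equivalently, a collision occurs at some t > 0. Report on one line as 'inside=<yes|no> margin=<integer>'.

d = (-4, 7),  |d|² = 65;  R = 1+3 = 4,  c = 65−4² = 49
v_rel = (1, -10),  |v_rel|² = 101;  v_rel·d = (1)·(-4) + (-10)·(7) = -74
101·t² + 148·t + 49 = 0  ⇒  m = (-74)² − 101·49 = 527
m = 527 > 0,  v_rel·d = -74 < 0  ⇒  outside

inside=no margin=527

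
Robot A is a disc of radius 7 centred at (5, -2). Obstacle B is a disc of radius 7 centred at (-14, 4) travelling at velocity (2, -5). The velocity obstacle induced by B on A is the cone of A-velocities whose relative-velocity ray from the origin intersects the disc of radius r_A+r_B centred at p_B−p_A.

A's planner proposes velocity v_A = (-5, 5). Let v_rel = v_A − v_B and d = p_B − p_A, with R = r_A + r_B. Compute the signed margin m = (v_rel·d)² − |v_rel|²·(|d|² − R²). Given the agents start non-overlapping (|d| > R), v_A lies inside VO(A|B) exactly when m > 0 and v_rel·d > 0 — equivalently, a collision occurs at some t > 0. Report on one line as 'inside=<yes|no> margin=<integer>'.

d = (-19, 6),  |d|² = 397;  R = 7+7 = 14,  c = 397−14² = 201
v_rel = (-7, 10),  |v_rel|² = 149;  v_rel·d = (-7)·(-19) + (10)·(6) = 193
149·t² − 386·t + 201 = 0  ⇒  m = 193² − 149·201 = 7300
m = 7300 > 0,  v_rel·d = 193 > 0  ⇒  inside

inside=yes margin=7300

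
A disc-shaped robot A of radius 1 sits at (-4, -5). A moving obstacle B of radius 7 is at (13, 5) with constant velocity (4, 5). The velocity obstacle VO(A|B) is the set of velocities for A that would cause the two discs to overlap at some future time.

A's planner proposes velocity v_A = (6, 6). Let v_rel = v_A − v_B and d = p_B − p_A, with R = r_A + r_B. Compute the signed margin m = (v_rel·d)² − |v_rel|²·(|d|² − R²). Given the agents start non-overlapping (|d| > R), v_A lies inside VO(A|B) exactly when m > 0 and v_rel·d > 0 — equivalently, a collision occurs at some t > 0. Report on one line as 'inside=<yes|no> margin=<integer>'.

d = (17, 10),  |d|² = 389;  R = 1+7 = 8,  c = 389−8² = 325
v_rel = (2, 1),  |v_rel|² = 5;  v_rel·d = (2)·(17) + (1)·(10) = 44
5·t² − 88·t + 325 = 0  ⇒  m = 44² − 5·325 = 311
m = 311 > 0,  v_rel·d = 44 > 0  ⇒  inside

inside=yes margin=311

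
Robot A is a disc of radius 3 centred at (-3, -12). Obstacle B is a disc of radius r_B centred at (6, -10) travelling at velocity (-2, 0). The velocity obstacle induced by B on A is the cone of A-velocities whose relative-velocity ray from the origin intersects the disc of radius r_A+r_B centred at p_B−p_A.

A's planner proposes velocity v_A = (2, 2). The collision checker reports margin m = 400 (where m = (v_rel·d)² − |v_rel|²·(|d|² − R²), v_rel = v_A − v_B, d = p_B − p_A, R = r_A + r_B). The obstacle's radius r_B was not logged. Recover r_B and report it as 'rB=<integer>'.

m = 400
d = (9, 2);  v_rel = (4, 2),  |v_rel|² = 20
v_rel×d = (4)·(2) − (2)·(9) = -10
since m = R²·20 − (-10)²:  R² = (100 + 400) / 20 = 25
R = √25 = 5  ⇒  r_B = 5 − 3 = 2

rB=2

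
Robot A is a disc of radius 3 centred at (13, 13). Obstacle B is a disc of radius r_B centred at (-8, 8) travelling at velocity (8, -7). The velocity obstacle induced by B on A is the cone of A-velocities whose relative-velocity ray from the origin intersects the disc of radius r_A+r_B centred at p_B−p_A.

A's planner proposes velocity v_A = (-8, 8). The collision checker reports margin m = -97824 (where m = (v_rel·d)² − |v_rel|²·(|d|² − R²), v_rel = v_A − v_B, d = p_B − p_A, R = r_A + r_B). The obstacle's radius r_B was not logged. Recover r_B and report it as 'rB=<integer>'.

m = -97824
d = (-21, -5);  v_rel = (-16, 15),  |v_rel|² = 481
v_rel×d = (-16)·(-5) − (15)·(-21) = 395
since m = R²·481 − 395²:  R² = (156025 + -97824) / 481 = 121
R = √121 = 11  ⇒  r_B = 11 − 3 = 8

rB=8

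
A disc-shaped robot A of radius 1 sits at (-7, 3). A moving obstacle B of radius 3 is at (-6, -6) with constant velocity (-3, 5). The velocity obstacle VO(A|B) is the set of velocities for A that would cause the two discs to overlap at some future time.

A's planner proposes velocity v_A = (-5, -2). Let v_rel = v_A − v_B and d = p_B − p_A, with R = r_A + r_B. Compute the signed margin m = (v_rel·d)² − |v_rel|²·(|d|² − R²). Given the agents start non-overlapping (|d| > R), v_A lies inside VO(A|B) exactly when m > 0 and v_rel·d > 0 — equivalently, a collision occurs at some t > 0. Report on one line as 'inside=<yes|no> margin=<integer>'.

d = (1, -9),  |d|² = 82;  R = 1+3 = 4,  c = 82−4² = 66
v_rel = (-2, -7),  |v_rel|² = 53;  v_rel·d = (-2)·(1) + (-7)·(-9) = 61
53·t² − 122·t + 66 = 0  ⇒  m = 61² − 53·66 = 223
m = 223 > 0,  v_rel·d = 61 > 0  ⇒  inside

inside=yes margin=223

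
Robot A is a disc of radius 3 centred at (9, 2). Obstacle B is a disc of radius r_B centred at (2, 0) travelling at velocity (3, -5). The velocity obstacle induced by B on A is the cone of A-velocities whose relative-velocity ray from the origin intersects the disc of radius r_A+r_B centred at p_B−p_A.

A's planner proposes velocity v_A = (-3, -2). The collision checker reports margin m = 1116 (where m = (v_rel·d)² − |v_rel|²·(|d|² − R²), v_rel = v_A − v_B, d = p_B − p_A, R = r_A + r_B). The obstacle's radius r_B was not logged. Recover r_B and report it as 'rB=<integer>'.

m = 1116
d = (-7, -2);  v_rel = (-6, 3),  |v_rel|² = 45
v_rel×d = (-6)·(-2) − (3)·(-7) = 33
since m = R²·45 − 33²:  R² = (1089 + 1116) / 45 = 49
R = √49 = 7  ⇒  r_B = 7 − 3 = 4

rB=4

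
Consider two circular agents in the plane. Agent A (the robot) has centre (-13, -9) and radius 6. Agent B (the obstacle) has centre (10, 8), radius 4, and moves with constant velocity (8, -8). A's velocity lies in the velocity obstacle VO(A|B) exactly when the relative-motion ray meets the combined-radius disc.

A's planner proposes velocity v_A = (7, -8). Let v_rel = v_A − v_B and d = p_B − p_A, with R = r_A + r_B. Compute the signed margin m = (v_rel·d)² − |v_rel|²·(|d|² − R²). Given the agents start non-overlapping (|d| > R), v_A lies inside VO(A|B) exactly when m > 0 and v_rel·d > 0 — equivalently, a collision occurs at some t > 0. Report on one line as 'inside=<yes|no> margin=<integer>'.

d = (23, 17),  |d|² = 818;  R = 6+4 = 10,  c = 818−10² = 718
v_rel = (-1, 0),  |v_rel|² = 1;  v_rel·d = (-1)·(23) + (0)·(17) = -23
1·t² + 46·t + 718 = 0  ⇒  m = (-23)² − 1·718 = -189
m = -189 < 0,  v_rel·d = -23 < 0  ⇒  outside

inside=no margin=-189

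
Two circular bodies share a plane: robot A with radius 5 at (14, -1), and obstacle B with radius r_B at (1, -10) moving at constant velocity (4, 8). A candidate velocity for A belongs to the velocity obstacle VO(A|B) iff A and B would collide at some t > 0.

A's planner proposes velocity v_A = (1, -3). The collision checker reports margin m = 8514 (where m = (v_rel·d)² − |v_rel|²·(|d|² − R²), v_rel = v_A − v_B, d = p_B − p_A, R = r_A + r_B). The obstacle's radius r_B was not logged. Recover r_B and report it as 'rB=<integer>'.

m = 8514
d = (-13, -9);  v_rel = (-3, -11),  |v_rel|² = 130
v_rel×d = (-3)·(-9) − (-11)·(-13) = -116
since m = R²·130 − (-116)²:  R² = (13456 + 8514) / 130 = 169
R = √169 = 13  ⇒  r_B = 13 − 5 = 8

rB=8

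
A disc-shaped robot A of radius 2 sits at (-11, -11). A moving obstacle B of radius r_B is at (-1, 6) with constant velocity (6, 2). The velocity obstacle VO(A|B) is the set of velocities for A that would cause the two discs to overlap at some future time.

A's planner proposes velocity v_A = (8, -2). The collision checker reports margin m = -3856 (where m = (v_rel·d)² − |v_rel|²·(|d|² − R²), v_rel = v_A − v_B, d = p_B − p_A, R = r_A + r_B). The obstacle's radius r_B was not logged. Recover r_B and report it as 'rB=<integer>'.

m = -3856
d = (10, 17);  v_rel = (2, -4),  |v_rel|² = 20
v_rel×d = (2)·(17) − (-4)·(10) = 74
since m = R²·20 − 74²:  R² = (5476 + -3856) / 20 = 81
R = √81 = 9  ⇒  r_B = 9 − 2 = 7

rB=7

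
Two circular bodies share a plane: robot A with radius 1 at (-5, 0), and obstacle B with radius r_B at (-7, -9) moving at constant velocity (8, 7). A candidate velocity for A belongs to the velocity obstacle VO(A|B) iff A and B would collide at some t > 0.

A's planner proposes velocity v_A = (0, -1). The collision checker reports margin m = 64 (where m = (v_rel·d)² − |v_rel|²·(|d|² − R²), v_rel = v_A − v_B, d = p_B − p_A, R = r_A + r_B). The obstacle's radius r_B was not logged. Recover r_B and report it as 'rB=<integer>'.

m = 64
d = (-2, -9);  v_rel = (-8, -8),  |v_rel|² = 128
v_rel×d = (-8)·(-9) − (-8)·(-2) = 56
since m = R²·128 − 56²:  R² = (3136 + 64) / 128 = 25
R = √25 = 5  ⇒  r_B = 5 − 1 = 4

rB=4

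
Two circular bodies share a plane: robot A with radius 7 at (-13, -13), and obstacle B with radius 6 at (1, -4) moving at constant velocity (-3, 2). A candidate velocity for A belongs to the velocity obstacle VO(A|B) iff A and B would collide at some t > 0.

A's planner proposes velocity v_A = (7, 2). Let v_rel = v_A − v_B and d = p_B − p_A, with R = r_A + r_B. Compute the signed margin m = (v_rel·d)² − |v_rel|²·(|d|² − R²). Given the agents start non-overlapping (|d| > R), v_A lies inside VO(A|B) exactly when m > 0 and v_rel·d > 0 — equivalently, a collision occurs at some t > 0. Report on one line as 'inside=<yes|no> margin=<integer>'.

d = (14, 9),  |d|² = 277;  R = 7+6 = 13,  c = 277−13² = 108
v_rel = (10, 0),  |v_rel|² = 100;  v_rel·d = (10)·(14) + (0)·(9) = 140
100·t² − 280·t + 108 = 0  ⇒  m = 140² − 100·108 = 8800
m = 8800 > 0,  v_rel·d = 140 > 0  ⇒  inside

inside=yes margin=8800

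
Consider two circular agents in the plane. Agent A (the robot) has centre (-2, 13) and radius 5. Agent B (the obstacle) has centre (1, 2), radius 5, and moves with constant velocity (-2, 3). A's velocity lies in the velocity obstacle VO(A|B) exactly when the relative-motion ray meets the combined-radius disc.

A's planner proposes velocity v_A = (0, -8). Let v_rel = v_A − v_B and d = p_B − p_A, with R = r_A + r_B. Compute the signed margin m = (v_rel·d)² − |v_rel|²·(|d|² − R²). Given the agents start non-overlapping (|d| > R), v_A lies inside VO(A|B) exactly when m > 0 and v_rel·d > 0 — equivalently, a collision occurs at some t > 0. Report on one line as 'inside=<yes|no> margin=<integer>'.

d = (3, -11),  |d|² = 130;  R = 5+5 = 10,  c = 130−10² = 30
v_rel = (2, -11),  |v_rel|² = 125;  v_rel·d = (2)·(3) + (-11)·(-11) = 127
125·t² − 254·t + 30 = 0  ⇒  m = 127² − 125·30 = 12379
m = 12379 > 0,  v_rel·d = 127 > 0  ⇒  inside

inside=yes margin=12379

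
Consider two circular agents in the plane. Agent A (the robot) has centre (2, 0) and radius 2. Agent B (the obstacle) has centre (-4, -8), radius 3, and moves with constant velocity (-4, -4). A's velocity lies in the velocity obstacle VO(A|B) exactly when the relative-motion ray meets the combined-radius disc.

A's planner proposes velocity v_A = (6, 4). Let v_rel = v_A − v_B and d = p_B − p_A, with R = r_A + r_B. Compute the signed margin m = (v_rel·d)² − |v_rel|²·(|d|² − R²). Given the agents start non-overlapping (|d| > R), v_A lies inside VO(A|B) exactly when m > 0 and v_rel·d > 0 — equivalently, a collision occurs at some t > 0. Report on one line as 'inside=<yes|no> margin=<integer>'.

d = (-6, -8),  |d|² = 100;  R = 2+3 = 5,  c = 100−5² = 75
v_rel = (10, 8),  |v_rel|² = 164;  v_rel·d = (10)·(-6) + (8)·(-8) = -124
164·t² + 248·t + 75 = 0  ⇒  m = (-124)² − 164·75 = 3076
m = 3076 > 0,  v_rel·d = -124 < 0  ⇒  outside

inside=no margin=3076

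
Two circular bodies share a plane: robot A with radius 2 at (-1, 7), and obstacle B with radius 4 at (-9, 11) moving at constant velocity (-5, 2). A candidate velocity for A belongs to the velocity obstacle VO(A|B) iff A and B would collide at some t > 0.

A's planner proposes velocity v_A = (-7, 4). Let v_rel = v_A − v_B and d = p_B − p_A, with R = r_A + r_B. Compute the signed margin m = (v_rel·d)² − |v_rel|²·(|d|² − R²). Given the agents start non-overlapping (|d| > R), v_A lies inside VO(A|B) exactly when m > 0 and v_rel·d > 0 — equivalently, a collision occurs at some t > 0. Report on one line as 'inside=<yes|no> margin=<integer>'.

d = (-8, 4),  |d|² = 80;  R = 2+4 = 6,  c = 80−6² = 44
v_rel = (-2, 2),  |v_rel|² = 8;  v_rel·d = (-2)·(-8) + (2)·(4) = 24
8·t² − 48·t + 44 = 0  ⇒  m = 24² − 8·44 = 224
m = 224 > 0,  v_rel·d = 24 > 0  ⇒  inside

inside=yes margin=224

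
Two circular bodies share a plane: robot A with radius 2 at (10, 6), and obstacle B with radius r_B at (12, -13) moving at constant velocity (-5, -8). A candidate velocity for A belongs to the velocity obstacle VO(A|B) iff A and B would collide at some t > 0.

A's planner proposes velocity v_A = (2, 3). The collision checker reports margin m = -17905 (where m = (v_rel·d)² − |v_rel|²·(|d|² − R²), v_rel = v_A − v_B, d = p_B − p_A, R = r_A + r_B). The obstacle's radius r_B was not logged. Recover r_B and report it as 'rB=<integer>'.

m = -17905
d = (2, -19);  v_rel = (7, 11),  |v_rel|² = 170
v_rel×d = (7)·(-19) − (11)·(2) = -155
since m = R²·170 − (-155)²:  R² = (24025 + -17905) / 170 = 36
R = √36 = 6  ⇒  r_B = 6 − 2 = 4

rB=4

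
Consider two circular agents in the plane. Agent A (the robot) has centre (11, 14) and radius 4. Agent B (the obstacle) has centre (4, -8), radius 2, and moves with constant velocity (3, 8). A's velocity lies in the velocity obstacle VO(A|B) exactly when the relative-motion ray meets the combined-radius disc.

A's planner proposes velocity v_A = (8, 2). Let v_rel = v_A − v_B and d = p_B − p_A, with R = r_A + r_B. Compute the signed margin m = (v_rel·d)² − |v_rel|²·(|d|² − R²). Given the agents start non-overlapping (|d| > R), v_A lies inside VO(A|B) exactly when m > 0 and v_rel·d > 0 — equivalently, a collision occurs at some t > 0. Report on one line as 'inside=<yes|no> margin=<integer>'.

d = (-7, -22),  |d|² = 533;  R = 4+2 = 6,  c = 533−6² = 497
v_rel = (5, -6),  |v_rel|² = 61;  v_rel·d = (5)·(-7) + (-6)·(-22) = 97
61·t² − 194·t + 497 = 0  ⇒  m = 97² − 61·497 = -20908
m = -20908 < 0,  v_rel·d = 97 > 0  ⇒  outside

inside=no margin=-20908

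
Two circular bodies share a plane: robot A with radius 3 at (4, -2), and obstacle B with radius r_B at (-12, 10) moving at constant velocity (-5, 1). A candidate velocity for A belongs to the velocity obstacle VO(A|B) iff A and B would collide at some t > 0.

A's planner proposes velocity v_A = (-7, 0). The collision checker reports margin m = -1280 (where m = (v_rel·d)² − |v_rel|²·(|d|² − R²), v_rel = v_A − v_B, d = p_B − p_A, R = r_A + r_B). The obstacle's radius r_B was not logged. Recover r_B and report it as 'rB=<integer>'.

m = -1280
d = (-16, 12);  v_rel = (-2, -1),  |v_rel|² = 5
v_rel×d = (-2)·(12) − (-1)·(-16) = -40
since m = R²·5 − (-40)²:  R² = (1600 + -1280) / 5 = 64
R = √64 = 8  ⇒  r_B = 8 − 3 = 5

rB=5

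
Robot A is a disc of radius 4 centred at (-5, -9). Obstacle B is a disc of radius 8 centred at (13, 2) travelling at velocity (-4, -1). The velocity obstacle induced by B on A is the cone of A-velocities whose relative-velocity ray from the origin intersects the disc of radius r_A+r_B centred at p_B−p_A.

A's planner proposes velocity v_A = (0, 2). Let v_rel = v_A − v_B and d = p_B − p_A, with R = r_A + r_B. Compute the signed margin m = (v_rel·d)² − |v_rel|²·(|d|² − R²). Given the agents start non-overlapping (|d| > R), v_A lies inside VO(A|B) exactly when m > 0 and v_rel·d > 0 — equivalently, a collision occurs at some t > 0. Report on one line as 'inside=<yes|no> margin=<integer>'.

d = (18, 11),  |d|² = 445;  R = 4+8 = 12,  c = 445−12² = 301
v_rel = (4, 3),  |v_rel|² = 25;  v_rel·d = (4)·(18) + (3)·(11) = 105
25·t² − 210·t + 301 = 0  ⇒  m = 105² − 25·301 = 3500
m = 3500 > 0,  v_rel·d = 105 > 0  ⇒  inside

inside=yes margin=3500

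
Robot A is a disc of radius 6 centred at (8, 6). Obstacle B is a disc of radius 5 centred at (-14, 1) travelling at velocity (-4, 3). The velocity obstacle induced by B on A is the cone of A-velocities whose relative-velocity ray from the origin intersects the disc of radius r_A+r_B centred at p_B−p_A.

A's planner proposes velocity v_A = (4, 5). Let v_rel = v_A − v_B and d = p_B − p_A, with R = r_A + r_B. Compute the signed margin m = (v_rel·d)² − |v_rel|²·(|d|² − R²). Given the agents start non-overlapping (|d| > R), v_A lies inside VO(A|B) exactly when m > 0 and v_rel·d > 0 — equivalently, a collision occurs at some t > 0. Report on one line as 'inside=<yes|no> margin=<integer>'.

d = (-22, -5),  |d|² = 509;  R = 6+5 = 11,  c = 509−11² = 388
v_rel = (8, 2),  |v_rel|² = 68;  v_rel·d = (8)·(-22) + (2)·(-5) = -186
68·t² + 372·t + 388 = 0  ⇒  m = (-186)² − 68·388 = 8212
m = 8212 > 0,  v_rel·d = -186 < 0  ⇒  outside

inside=no margin=8212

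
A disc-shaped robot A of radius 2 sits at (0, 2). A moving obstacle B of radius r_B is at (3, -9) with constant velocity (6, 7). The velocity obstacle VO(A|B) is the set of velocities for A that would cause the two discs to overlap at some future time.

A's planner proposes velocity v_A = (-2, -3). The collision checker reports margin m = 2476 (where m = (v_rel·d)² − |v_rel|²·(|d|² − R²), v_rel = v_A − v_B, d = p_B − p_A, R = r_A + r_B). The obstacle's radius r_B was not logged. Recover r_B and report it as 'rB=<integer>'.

m = 2476
d = (3, -11);  v_rel = (-8, -10),  |v_rel|² = 164
v_rel×d = (-8)·(-11) − (-10)·(3) = 118
since m = R²·164 − 118²:  R² = (13924 + 2476) / 164 = 100
R = √100 = 10  ⇒  r_B = 10 − 2 = 8

rB=8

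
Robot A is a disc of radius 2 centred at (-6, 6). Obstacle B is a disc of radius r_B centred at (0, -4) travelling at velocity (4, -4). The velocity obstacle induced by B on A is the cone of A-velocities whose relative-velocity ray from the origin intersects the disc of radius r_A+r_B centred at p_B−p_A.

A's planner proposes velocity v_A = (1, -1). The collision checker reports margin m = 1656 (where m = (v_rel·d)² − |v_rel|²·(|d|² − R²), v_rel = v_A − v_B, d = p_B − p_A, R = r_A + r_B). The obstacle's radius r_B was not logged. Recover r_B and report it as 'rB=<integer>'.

m = 1656
d = (6, -10);  v_rel = (-3, 3),  |v_rel|² = 18
v_rel×d = (-3)·(-10) − (3)·(6) = 12
since m = R²·18 − 12²:  R² = (144 + 1656) / 18 = 100
R = √100 = 10  ⇒  r_B = 10 − 2 = 8

rB=8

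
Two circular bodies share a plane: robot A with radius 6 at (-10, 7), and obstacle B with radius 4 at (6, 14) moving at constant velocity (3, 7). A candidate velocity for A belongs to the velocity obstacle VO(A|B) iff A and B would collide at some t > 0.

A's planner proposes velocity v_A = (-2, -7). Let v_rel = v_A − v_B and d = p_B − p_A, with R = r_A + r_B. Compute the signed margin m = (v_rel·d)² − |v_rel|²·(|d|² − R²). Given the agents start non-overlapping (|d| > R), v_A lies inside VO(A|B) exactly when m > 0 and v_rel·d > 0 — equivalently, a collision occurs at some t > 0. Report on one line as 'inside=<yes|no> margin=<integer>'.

d = (16, 7),  |d|² = 305;  R = 6+4 = 10,  c = 305−10² = 205
v_rel = (-5, -14),  |v_rel|² = 221;  v_rel·d = (-5)·(16) + (-14)·(7) = -178
221·t² + 356·t + 205 = 0  ⇒  m = (-178)² − 221·205 = -13621
m = -13621 < 0,  v_rel·d = -178 < 0  ⇒  outside

inside=no margin=-13621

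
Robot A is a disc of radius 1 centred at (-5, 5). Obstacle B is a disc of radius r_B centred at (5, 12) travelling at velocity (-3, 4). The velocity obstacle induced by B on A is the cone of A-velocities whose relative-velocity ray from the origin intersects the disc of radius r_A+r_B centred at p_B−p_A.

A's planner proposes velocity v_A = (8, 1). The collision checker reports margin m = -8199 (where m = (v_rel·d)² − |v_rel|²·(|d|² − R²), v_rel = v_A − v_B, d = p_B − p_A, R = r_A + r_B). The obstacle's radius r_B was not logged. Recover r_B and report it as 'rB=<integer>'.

m = -8199
d = (10, 7);  v_rel = (11, -3),  |v_rel|² = 130
v_rel×d = (11)·(7) − (-3)·(10) = 107
since m = R²·130 − 107²:  R² = (11449 + -8199) / 130 = 25
R = √25 = 5  ⇒  r_B = 5 − 1 = 4

rB=4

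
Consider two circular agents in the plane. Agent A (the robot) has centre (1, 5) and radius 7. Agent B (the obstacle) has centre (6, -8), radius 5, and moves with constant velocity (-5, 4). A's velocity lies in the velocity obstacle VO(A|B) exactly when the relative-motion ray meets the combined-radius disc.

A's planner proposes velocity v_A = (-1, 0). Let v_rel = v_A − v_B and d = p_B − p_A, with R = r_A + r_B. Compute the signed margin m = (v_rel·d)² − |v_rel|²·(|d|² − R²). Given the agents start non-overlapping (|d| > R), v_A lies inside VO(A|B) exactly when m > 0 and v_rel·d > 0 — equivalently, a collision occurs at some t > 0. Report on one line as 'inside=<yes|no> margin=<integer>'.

d = (5, -13),  |d|² = 194;  R = 7+5 = 12,  c = 194−12² = 50
v_rel = (4, -4),  |v_rel|² = 32;  v_rel·d = (4)·(5) + (-4)·(-13) = 72
32·t² − 144·t + 50 = 0  ⇒  m = 72² − 32·50 = 3584
m = 3584 > 0,  v_rel·d = 72 > 0  ⇒  inside

inside=yes margin=3584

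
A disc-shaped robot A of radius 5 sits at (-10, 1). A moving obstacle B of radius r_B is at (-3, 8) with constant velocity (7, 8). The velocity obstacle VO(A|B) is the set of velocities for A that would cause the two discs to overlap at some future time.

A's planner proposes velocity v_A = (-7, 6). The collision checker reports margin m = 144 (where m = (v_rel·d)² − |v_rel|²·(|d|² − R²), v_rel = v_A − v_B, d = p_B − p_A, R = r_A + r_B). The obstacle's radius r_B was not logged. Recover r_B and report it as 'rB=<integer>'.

m = 144
d = (7, 7);  v_rel = (-14, -2),  |v_rel|² = 200
v_rel×d = (-14)·(7) − (-2)·(7) = -84
since m = R²·200 − (-84)²:  R² = (7056 + 144) / 200 = 36
R = √36 = 6  ⇒  r_B = 6 − 5 = 1

rB=1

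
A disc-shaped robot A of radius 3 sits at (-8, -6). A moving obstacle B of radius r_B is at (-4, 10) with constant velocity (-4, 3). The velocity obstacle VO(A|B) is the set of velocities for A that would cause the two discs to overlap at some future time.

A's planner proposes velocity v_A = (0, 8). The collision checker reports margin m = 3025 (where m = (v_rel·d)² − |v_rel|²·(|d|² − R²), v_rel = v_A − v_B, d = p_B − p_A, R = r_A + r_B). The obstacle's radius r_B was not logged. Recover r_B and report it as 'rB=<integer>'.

m = 3025
d = (4, 16);  v_rel = (4, 5),  |v_rel|² = 41
v_rel×d = (4)·(16) − (5)·(4) = 44
since m = R²·41 − 44²:  R² = (1936 + 3025) / 41 = 121
R = √121 = 11  ⇒  r_B = 11 − 3 = 8

rB=8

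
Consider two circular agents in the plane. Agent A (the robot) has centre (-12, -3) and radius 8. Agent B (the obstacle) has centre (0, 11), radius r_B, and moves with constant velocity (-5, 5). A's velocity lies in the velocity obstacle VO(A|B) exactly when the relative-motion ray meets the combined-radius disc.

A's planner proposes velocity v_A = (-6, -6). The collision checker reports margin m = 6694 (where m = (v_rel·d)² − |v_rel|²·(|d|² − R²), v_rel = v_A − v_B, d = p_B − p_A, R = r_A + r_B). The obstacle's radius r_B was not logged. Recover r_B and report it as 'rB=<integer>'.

m = 6694
d = (12, 14);  v_rel = (-1, -11),  |v_rel|² = 122
v_rel×d = (-1)·(14) − (-11)·(12) = 118
since m = R²·122 − 118²:  R² = (13924 + 6694) / 122 = 169
R = √169 = 13  ⇒  r_B = 13 − 8 = 5

rB=5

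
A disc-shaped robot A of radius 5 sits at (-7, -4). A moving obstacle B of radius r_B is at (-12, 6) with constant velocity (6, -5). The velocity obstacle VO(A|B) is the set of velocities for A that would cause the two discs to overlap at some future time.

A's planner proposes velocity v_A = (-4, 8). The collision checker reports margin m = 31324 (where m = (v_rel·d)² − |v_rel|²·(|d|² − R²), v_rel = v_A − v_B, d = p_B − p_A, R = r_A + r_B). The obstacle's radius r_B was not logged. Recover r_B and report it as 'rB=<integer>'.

m = 31324
d = (-5, 10);  v_rel = (-10, 13),  |v_rel|² = 269
v_rel×d = (-10)·(10) − (13)·(-5) = -35
since m = R²·269 − (-35)²:  R² = (1225 + 31324) / 269 = 121
R = √121 = 11  ⇒  r_B = 11 − 5 = 6

rB=6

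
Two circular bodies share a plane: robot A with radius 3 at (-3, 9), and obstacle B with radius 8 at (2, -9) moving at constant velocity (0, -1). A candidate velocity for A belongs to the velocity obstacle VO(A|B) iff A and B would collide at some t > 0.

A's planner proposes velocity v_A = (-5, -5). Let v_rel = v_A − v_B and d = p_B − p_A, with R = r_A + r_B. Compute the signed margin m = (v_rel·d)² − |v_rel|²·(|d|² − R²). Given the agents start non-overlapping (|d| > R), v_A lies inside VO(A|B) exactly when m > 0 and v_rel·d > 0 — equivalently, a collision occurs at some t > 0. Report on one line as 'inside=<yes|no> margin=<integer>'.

d = (5, -18),  |d|² = 349;  R = 3+8 = 11,  c = 349−11² = 228
v_rel = (-5, -4),  |v_rel|² = 41;  v_rel·d = (-5)·(5) + (-4)·(-18) = 47
41·t² − 94·t + 228 = 0  ⇒  m = 47² − 41·228 = -7139
m = -7139 < 0,  v_rel·d = 47 > 0  ⇒  outside

inside=no margin=-7139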